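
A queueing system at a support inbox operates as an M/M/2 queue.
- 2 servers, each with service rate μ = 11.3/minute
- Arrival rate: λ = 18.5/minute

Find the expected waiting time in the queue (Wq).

Traffic intensity: ρ = λ/(cμ) = 18.5/(2×11.3) = 0.8186
Since ρ = 0.8186 < 1, system is stable.
Offered load a = λ/μ = cρ = 18.5/11.3 = 1.6372
P₀ = [ Σₙ₌₀^1 aⁿ/n! + a^2/(2!(1-ρ)) ]⁻¹
Σ = a^0/0! + a^1/1! = 1.0000 + 1.6372 = 2.6372
a^2/(2!(1-ρ)) = 2.68032/(2 × 0.181416) = 7.3872
P₀ = 1/(2.6372 + 7.3872) = 0.09976
Lq = P₀·a^2·ρ / (2!(1-ρ)²) = 0.099757 × 2.6803 × 0.81858 / (2 × 0.032912) = 3.3251
Wq = Lq/λ = 3.3251/18.5 = 0.1797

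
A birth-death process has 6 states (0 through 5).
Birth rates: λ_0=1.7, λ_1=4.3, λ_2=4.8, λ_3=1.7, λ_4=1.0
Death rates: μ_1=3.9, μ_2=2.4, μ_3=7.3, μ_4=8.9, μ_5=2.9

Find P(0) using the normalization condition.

Ratios P(n)/P(0) = (λ₀···λₙ₋₁)/(μ₁···μₙ):
P(1)/P(0) = (1.7)/(3.9) = 0.4359
P(2)/P(0) = (1.7×4.3)/(3.9×2.4) = 0.7810
P(3)/P(0) = (1.7×4.3×4.8)/(3.9×2.4×7.3) = 0.5135
P(4)/P(0) = (1.7×4.3×4.8×1.7)/(3.9×2.4×7.3×8.9) = 0.09809
P(5)/P(0) = (1.7×4.3×4.8×1.7×1.0)/(3.9×2.4×7.3×8.9×2.9) = 0.03382

Normalization: ∑ P(n) = 1
P(0) × (1.0000 + 0.4359 + 0.7810 + 0.5135 + 0.09809 + 0.03382) = 1
P(0) × 2.8623 = 1
P(0) = 1/2.8623 = 0.3494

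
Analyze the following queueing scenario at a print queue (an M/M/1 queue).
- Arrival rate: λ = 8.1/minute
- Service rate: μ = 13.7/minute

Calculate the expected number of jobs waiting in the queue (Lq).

ρ = λ/μ = 8.1/13.7 = 0.5912
For M/M/1: Lq = λ²/(μ(μ-λ))
Lq = 65.61/(13.7 × 5.60)
Lq = 0.8552 jobs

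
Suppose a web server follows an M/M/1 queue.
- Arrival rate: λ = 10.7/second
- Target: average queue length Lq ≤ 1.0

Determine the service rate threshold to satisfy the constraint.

For M/M/1: Lq = λ²/(μ(μ-λ))
Need Lq ≤ 1.0, i.e. μ(μ-λ) ≥ λ²/1.0
μ² - 10.7μ - 114.49/1.0 ≥ 0  →  μ² - 10.7μ - 114.4900 ≥ 0
Quadratic formula (positive root): μ = [λ + √(λ² + 4×114.4900)]/2
Discriminant: 114.49 + 4×114.4900 = 572.4500, √572.4500 = 23.9259
μ ≥ (10.7 + 23.9259)/2 = 17.3130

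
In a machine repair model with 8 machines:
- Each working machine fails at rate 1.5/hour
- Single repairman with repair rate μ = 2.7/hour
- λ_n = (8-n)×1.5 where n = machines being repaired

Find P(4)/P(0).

P(4)/P(0) = ∏_{i=0}^{4-1} λ_i/μ_{i+1}
= (8-0)×1.5/2.7 × (8-1)×1.5/2.7 × (8-2)×1.5/2.7 × (8-3)×1.5/2.7
= 160.0366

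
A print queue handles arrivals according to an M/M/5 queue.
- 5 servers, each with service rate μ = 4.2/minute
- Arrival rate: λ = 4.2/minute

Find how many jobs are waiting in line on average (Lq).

Traffic intensity: ρ = λ/(cμ) = 4.2/(5×4.2) = 0.2000
Since ρ = 0.2000 < 1, system is stable.
Offered load a = λ/μ = cρ = 4.2/4.2 = 1.0000
P₀ = [ Σₙ₌₀^4 aⁿ/n! + a^5/(5!(1-ρ)) ]⁻¹
Σ = a^0/0! + a^1/1! + a^2/2! + a^3/3! + a^4/4! = 1.0000 + 1.0000 + 0.50000 + 0.16667 + 0.041667 = 2.7083
a^5/(5!(1-ρ)) = 1.0000/(120 × 0.8000) = 0.01042
P₀ = 1/(2.7083 + 0.01042) = 0.3678
Lq = P₀·a^5·ρ / (5!(1-ρ)²) = 0.36782 × 1.0000 × 0.20000 / (120 × 0.64000) = 0.0009579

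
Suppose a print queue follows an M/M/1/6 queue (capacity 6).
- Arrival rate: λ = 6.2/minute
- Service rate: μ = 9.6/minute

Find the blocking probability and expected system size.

ρ = λ/μ = 6.2/9.6 = 0.64583
P₀ = (1-ρ)/(1-ρ^(K+1)) = (1-0.64583)/(1-0.64583^7) = 0.3542/0.9531 = 0.3716
P_K = P₀×ρ^K = 0.3716 × 0.64583^6 = 0.3716 × 0.07256 = 0.02696
Blocking probability P_6 = 0.02696 (2.70%)
L = ρ[1 - (K+1)ρ^K + Kρ^(K+1)] / [(1-ρ)(1-ρ^(K+1))]
L = 0.64583 × (1 - 7×0.07256 + 6×0.04686) / ((1 - 0.64583) × (1 - 0.04686)) = 1.4793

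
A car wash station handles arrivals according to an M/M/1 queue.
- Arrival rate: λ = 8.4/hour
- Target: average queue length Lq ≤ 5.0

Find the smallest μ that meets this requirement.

For M/M/1: Lq = λ²/(μ(μ-λ))
Need Lq ≤ 5.0, i.e. μ(μ-λ) ≥ λ²/5.0
μ² - 8.4μ - 70.56/5.0 ≥ 0  →  μ² - 8.4μ - 14.1120 ≥ 0
Quadratic formula (positive root): μ = [λ + √(λ² + 4×14.1120)]/2
Discriminant: 70.56 + 4×14.1120 = 127.0080, √127.0080 = 11.2698
μ ≥ (8.4 + 11.2698)/2 = 9.8349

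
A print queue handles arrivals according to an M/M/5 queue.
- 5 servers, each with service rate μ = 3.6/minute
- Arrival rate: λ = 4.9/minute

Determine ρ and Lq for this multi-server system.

Traffic intensity: ρ = λ/(cμ) = 4.9/(5×3.6) = 0.2722
Since ρ = 0.2722 < 1, system is stable.
Offered load a = λ/μ = cρ = 4.9/3.6 = 1.3611
P₀ = [ Σₙ₌₀^4 aⁿ/n! + a^5/(5!(1-ρ)) ]⁻¹
Σ = a^0/0! + a^1/1! + a^2/2! + a^3/3! + a^4/4! = 1.0000 + 1.3611 + 0.9263 + 0.4203 + 0.1430 = 3.8507
a^5/(5!(1-ρ)) = 4.6716/(120 × 0.7278) = 0.05349
P₀ = 1/(3.8507 + 0.05349) = 0.2561
Lq = P₀·a^5·ρ / (5!(1-ρ)²) = 0.25613 × 4.6716 × 0.27222 / (120 × 0.52966) = 0.005125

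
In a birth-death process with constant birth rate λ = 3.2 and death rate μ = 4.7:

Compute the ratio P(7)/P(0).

For constant rates: P(n)/P(0) = (λ/μ)^n
P(7)/P(0) = (3.2/4.7)^7 = 0.68085^7 = 0.06782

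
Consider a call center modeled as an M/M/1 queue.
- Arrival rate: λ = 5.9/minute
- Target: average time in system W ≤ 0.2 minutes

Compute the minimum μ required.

For M/M/1: W = 1/(μ-λ)
Need W ≤ 0.2, so 1/(μ-λ) ≤ 0.2
μ - λ ≥ 1/0.2 = 5.0000
μ ≥ 5.9 + 5.0000 = 10.9000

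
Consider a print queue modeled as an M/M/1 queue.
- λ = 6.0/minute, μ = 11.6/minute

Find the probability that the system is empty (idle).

ρ = λ/μ = 6.0/11.6 = 0.5172
P(0) = 1 - ρ = 1 - 0.5172 = 0.4828
The server is idle 48.28% of the time.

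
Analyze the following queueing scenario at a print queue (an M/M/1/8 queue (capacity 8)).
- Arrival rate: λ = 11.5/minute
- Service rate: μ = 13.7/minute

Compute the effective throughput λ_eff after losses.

ρ = λ/μ = 11.5/13.7 = 0.83942
P₀ = (1-ρ)/(1-ρ^(K+1)) = (1-0.83942)/(1-0.83942^9) = 0.1606/0.7931 = 0.2025
P_K = P₀×ρ^K = 0.20248 × 0.83942^8 = 0.20248 × 0.24651 = 0.04991
λ_eff = λ(1-P_K) = 11.5 × (1 - 0.04991) = 11.5 × 0.95009 = 10.9260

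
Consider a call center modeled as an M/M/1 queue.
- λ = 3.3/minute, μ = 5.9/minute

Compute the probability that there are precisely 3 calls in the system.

ρ = λ/μ = 3.3/5.9 = 0.55932
P(n) = (1-ρ)ρⁿ
P(3) = (1-0.55932) × 0.55932^3
P(3) = 0.44068 × 0.17498
P(3) = 0.07711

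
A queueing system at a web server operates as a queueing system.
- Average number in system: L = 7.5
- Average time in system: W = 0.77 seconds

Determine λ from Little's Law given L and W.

Little's Law: L = λW, so λ = L/W
λ = 7.5/0.77 = 9.7403 requests/second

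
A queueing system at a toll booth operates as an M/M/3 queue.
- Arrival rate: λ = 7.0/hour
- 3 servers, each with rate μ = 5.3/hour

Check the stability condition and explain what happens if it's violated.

Stability requires ρ = λ/(cμ) < 1
ρ = 7.0/(3 × 5.3) = 7.0/15.90 = 0.4403
Since 0.4403 < 1, the system is STABLE.
The servers are busy 44.03% of the time.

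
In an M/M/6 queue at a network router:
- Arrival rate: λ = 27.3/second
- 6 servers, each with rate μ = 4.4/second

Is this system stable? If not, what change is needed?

Stability requires ρ = λ/(cμ) < 1
ρ = 27.3/(6 × 4.4) = 27.3/26.40 = 1.0341
Since 1.0341 ≥ 1, the system is UNSTABLE.
Need c > λ/μ = 27.3/4.4 = 6.20.
Minimum servers needed: c = 7.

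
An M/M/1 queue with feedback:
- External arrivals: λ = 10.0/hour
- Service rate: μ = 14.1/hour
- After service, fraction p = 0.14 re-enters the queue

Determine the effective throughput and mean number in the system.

Effective arrival rate: λ_eff = λ/(1-p) = 10.0/(1-0.14) = 10.0/0.86 = 11.6279
ρ = λ_eff/μ = 11.6279/14.1 = 0.824674
L = ρ/(1-ρ) = 0.824674/(1-0.824674) = 4.7037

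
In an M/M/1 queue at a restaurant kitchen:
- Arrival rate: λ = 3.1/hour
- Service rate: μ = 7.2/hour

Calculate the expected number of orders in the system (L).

ρ = λ/μ = 3.1/7.2 = 0.4306
For M/M/1: L = λ/(μ-λ)
L = 3.1/(7.2-3.1) = 3.1/4.10
L = 0.7561 orders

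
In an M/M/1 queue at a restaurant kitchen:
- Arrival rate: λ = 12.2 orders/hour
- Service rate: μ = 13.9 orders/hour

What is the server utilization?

Server utilization: ρ = λ/μ
ρ = 12.2/13.9 = 0.8777
The server is busy 87.77% of the time.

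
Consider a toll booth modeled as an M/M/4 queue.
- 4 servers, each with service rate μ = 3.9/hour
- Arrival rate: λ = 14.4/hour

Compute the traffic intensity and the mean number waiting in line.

Traffic intensity: ρ = λ/(cμ) = 14.4/(4×3.9) = 0.9231
Since ρ = 0.9231 < 1, system is stable.
Offered load a = λ/μ = cρ = 14.4/3.9 = 3.6923
P₀ = [ Σₙ₌₀^3 aⁿ/n! + a^4/(4!(1-ρ)) ]⁻¹
Σ = a^0/0! + a^1/1! + a^2/2! + a^3/3! = 1.0000 + 3.6923 + 6.8166 + 8.3896 = 19.8985
a^4/(4!(1-ρ)) = 185.8624/(24 × 0.07692308) = 100.6755
P₀ = 1/(19.8985 + 100.6755) = 0.008294
Lq = P₀·a^4·ρ / (4!(1-ρ)²) = 0.0082937 × 185.8624 × 0.92308 / (24 × 0.0059172) = 10.0196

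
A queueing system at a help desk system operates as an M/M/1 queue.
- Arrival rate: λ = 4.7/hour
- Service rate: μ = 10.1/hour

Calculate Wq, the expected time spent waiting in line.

First, compute utilization: ρ = λ/μ = 4.7/10.1 = 0.4653
For M/M/1: Wq = λ/(μ(μ-λ))
Wq = 4.7/(10.1 × (10.1-4.7))
Wq = 4.7/(10.1 × 5.40)
Wq = 0.08618 hours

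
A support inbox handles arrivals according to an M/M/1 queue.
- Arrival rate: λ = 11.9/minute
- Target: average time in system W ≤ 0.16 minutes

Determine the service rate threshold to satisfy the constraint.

For M/M/1: W = 1/(μ-λ)
Need W ≤ 0.16, so 1/(μ-λ) ≤ 0.16
μ - λ ≥ 1/0.16 = 6.2500
μ ≥ 11.9 + 6.2500 = 18.1500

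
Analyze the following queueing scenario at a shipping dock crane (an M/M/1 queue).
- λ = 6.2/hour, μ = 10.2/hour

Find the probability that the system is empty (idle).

ρ = λ/μ = 6.2/10.2 = 0.6078
P(0) = 1 - ρ = 1 - 0.6078 = 0.3922
The server is idle 39.22% of the time.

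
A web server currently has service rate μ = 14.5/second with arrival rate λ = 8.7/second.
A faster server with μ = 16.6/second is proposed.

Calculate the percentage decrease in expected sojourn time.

System 1: ρ₁ = 8.7/14.5 = 0.6000, W₁ = 1/(14.5-8.7) = 0.17241
System 2: ρ₂ = 8.7/16.6 = 0.5241, W₂ = 1/(16.6-8.7) = 0.12658
Improvement: (W₁-W₂)/W₁ = (0.17241-0.12658)/0.17241 = 26.58%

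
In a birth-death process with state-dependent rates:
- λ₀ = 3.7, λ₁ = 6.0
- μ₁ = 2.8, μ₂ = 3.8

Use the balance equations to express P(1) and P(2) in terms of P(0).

Balance equations:
State 0: λ₀P₀ = μ₁P₁ → P₁ = (λ₀/μ₁)P₀ = (3.7/2.8)P₀ = 1.3214P₀
State 1: P₂ = (λ₀λ₁)/(μ₁μ₂)P₀ = (3.7×6.0)/(2.8×3.8)P₀ = 2.0865P₀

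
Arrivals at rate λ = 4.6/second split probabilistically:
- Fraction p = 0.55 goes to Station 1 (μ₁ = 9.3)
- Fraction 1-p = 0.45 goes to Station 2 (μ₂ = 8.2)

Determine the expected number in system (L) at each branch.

Effective rates: λ₁ = 4.6×0.55 = 2.53, λ₂ = 4.6×0.45 = 2.07
Station 1: ρ₁ = 2.53/9.3 = 0.27204, L₁ = ρ₁/(1-ρ₁) = 0.27204/(1-0.27204) = 0.3737
Station 2: ρ₂ = 2.07/8.2 = 0.25244, L₂ = ρ₂/(1-ρ₂) = 0.25244/(1-0.25244) = 0.3377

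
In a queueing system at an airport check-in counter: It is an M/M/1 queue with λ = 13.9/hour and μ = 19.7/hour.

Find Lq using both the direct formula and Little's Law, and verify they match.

Method 1 (direct): Lq = λ²/(μ(μ-λ)) = 193.21/(19.7 × 5.80) = 1.6910

Method 2 (Little's Law):
W = 1/(μ-λ) = 1/5.80 = 0.1724138
Wq = W - 1/μ = 0.1724138 - 0.05076142 = 0.121652
Lq = λWq = 13.9 × 0.121652 = 1.6910 ✔ (matches Method 1)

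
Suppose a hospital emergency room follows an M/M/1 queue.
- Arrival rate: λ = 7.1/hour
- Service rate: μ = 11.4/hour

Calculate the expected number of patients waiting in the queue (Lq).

ρ = λ/μ = 7.1/11.4 = 0.6228
For M/M/1: Lq = λ²/(μ(μ-λ))
Lq = 50.41/(11.4 × 4.30)
Lq = 1.0284 patients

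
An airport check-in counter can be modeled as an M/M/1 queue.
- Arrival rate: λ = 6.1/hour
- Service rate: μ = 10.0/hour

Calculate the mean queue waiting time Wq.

First, compute utilization: ρ = λ/μ = 6.1/10.0 = 0.6100
For M/M/1: Wq = λ/(μ(μ-λ))
Wq = 6.1/(10.0 × (10.0-6.1))
Wq = 6.1/(10.0 × 3.90)
Wq = 0.1564 hours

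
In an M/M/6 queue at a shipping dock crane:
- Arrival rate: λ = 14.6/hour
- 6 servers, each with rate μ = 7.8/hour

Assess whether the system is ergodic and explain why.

Stability requires ρ = λ/(cμ) < 1
ρ = 14.6/(6 × 7.8) = 14.6/46.80 = 0.3120
Since 0.3120 < 1, the system is STABLE.
The servers are busy 31.20% of the time.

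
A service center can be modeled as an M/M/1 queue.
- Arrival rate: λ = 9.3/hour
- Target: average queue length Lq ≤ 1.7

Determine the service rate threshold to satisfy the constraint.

For M/M/1: Lq = λ²/(μ(μ-λ))
Need Lq ≤ 1.7, i.e. μ(μ-λ) ≥ λ²/1.7
μ² - 9.3μ - 86.49/1.7 ≥ 0  →  μ² - 9.3μ - 50.87647 ≥ 0
Quadratic formula (positive root): μ = [λ + √(λ² + 4×50.87647)]/2
Discriminant: 86.49 + 4×50.87647 = 289.9959, √289.9959 = 17.0293
μ ≥ (9.3 + 17.0293)/2 = 13.1646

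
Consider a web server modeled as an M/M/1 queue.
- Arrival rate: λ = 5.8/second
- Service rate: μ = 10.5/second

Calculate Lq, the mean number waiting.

ρ = λ/μ = 5.8/10.5 = 0.5524
For M/M/1: Lq = λ²/(μ(μ-λ))
Lq = 33.64/(10.5 × 4.70)
Lq = 0.6817 requests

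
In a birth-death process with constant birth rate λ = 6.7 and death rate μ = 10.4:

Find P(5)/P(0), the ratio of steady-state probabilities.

For constant rates: P(n)/P(0) = (λ/μ)^n
P(5)/P(0) = (6.7/10.4)^5 = 0.64423^5 = 0.1110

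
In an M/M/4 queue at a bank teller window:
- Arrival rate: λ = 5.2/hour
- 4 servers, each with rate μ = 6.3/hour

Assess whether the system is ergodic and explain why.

Stability requires ρ = λ/(cμ) < 1
ρ = 5.2/(4 × 6.3) = 5.2/25.20 = 0.2063
Since 0.2063 < 1, the system is STABLE.
The servers are busy 20.63% of the time.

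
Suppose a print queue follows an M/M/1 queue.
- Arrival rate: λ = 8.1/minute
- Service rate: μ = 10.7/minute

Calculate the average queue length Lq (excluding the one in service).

ρ = λ/μ = 8.1/10.7 = 0.7570
For M/M/1: Lq = λ²/(μ(μ-λ))
Lq = 65.61/(10.7 × 2.60)
Lq = 2.3584 jobs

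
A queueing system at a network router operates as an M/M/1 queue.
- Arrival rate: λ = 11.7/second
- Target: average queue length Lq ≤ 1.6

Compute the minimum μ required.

For M/M/1: Lq = λ²/(μ(μ-λ))
Need Lq ≤ 1.6, i.e. μ(μ-λ) ≥ λ²/1.6
μ² - 11.7μ - 136.89/1.6 ≥ 0  →  μ² - 11.7μ - 85.55625 ≥ 0
Quadratic formula (positive root): μ = [λ + √(λ² + 4×85.55625)]/2
Discriminant: 136.89 + 4×85.55625 = 479.1150, √479.1150 = 21.888696
μ ≥ (11.7 + 21.888696)/2 = 16.7943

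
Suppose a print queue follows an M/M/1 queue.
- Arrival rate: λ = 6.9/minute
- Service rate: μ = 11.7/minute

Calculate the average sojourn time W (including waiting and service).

First, compute utilization: ρ = λ/μ = 6.9/11.7 = 0.5897
For M/M/1: W = 1/(μ-λ)
W = 1/(11.7-6.9) = 1/4.80
W = 0.2083 minutes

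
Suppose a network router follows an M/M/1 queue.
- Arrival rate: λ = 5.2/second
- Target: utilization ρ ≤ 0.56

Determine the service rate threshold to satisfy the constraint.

ρ = λ/μ, so μ = λ/ρ
μ ≥ 5.2/0.56 = 9.2857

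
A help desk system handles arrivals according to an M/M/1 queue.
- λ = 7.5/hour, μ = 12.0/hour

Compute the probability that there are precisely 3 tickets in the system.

ρ = λ/μ = 7.5/12.0 = 0.6250
P(n) = (1-ρ)ρⁿ
P(3) = (1-0.6250) × 0.6250^3
P(3) = 0.37500 × 0.24414
P(3) = 0.09155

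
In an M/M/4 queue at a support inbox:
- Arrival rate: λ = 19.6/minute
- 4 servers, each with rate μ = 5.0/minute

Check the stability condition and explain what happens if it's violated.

Stability requires ρ = λ/(cμ) < 1
ρ = 19.6/(4 × 5.0) = 19.6/20.00 = 0.9800
Since 0.9800 < 1, the system is STABLE.
The servers are busy 98.00% of the time.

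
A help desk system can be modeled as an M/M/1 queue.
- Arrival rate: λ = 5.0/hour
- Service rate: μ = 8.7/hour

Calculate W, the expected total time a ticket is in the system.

First, compute utilization: ρ = λ/μ = 5.0/8.7 = 0.5747
For M/M/1: W = 1/(μ-λ)
W = 1/(8.7-5.0) = 1/3.70
W = 0.2703 hours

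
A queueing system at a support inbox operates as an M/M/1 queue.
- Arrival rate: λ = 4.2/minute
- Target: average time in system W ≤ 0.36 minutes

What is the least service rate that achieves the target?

For M/M/1: W = 1/(μ-λ)
Need W ≤ 0.36, so 1/(μ-λ) ≤ 0.36
μ - λ ≥ 1/0.36 = 2.7778
μ ≥ 4.2 + 2.7778 = 6.9778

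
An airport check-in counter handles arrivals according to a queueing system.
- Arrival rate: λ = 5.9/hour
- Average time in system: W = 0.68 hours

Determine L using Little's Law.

Little's Law: L = λW
L = 5.9 × 0.68 = 4.0120 passengers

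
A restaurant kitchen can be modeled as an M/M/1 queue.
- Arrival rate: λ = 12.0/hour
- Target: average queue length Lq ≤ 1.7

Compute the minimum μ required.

For M/M/1: Lq = λ²/(μ(μ-λ))
Need Lq ≤ 1.7, i.e. μ(μ-λ) ≥ λ²/1.7
μ² - 12.0μ - 144.00/1.7 ≥ 0  →  μ² - 12.0μ - 84.70588 ≥ 0
Quadratic formula (positive root): μ = [λ + √(λ² + 4×84.70588)]/2
Discriminant: 144.00 + 4×84.70588 = 482.8235, √482.8235 = 21.9732
μ ≥ (12.0 + 21.9732)/2 = 16.9866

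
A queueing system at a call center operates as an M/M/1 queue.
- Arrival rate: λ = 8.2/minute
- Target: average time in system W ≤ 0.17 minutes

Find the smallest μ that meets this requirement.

For M/M/1: W = 1/(μ-λ)
Need W ≤ 0.17, so 1/(μ-λ) ≤ 0.17
μ - λ ≥ 1/0.17 = 5.8824
μ ≥ 8.2 + 5.8824 = 14.0824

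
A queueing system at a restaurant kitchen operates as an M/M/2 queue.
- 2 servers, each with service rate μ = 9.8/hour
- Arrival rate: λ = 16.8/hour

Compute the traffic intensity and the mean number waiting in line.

Traffic intensity: ρ = λ/(cμ) = 16.8/(2×9.8) = 0.8571
Since ρ = 0.8571 < 1, system is stable.
Offered load a = λ/μ = cρ = 16.8/9.8 = 1.7143
P₀ = [ Σₙ₌₀^1 aⁿ/n! + a^2/(2!(1-ρ)) ]⁻¹
Σ = a^0/0! + a^1/1! = 1.0000 + 1.7143 = 2.7143
a^2/(2!(1-ρ)) = 2.93878/(2 × 0.142857) = 10.2857
P₀ = 1/(2.7143 + 10.2857) = 0.07692
Lq = P₀·a^2·ρ / (2!(1-ρ)²) = 0.076923 × 2.9388 × 0.85714 / (2 × 0.020408) = 4.7473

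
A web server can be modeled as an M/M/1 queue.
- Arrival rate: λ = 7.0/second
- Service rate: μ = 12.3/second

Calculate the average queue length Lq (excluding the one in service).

ρ = λ/μ = 7.0/12.3 = 0.5691
For M/M/1: Lq = λ²/(μ(μ-λ))
Lq = 49.00/(12.3 × 5.30)
Lq = 0.7516 requests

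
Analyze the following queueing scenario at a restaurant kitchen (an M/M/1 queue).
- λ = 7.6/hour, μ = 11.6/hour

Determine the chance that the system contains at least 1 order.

ρ = λ/μ = 7.6/11.6 = 0.6552
P(N ≥ n) = ρⁿ
P(N ≥ 1) = 0.6552^1
P(N ≥ 1) = 0.6552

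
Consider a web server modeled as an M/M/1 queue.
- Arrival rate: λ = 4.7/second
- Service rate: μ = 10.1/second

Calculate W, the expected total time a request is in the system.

First, compute utilization: ρ = λ/μ = 4.7/10.1 = 0.4653
For M/M/1: W = 1/(μ-λ)
W = 1/(10.1-4.7) = 1/5.40
W = 0.1852 seconds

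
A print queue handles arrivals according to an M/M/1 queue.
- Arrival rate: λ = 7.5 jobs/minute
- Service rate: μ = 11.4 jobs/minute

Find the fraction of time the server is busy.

Server utilization: ρ = λ/μ
ρ = 7.5/11.4 = 0.6579
The server is busy 65.79% of the time.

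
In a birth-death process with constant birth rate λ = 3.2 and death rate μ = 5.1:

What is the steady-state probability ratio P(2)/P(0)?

For constant rates: P(n)/P(0) = (λ/μ)^n
P(2)/P(0) = (3.2/5.1)^2 = 0.62745^2 = 0.3937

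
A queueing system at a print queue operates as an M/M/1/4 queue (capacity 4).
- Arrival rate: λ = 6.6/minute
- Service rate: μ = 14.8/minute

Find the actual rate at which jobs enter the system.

ρ = λ/μ = 6.6/14.8 = 0.44595
P₀ = (1-ρ)/(1-ρ^(K+1)) = (1-0.44595)/(1-0.44595^5) = 0.55405/0.98236 = 0.5640
P_K = P₀×ρ^K = 0.5640 × 0.44595^4 = 0.5640 × 0.03955 = 0.02231
λ_eff = λ(1-P_K) = 6.6 × (1 - 0.02231) = 6.6 × 0.9777 = 6.4528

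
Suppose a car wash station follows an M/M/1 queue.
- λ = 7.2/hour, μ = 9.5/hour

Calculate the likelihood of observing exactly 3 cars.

ρ = λ/μ = 7.2/9.5 = 0.7579
P(n) = (1-ρ)ρⁿ
P(3) = (1-0.7579) × 0.7579^3
P(3) = 0.2421 × 0.4353
P(3) = 0.1054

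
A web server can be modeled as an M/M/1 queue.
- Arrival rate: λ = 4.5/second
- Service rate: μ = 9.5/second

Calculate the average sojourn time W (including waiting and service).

First, compute utilization: ρ = λ/μ = 4.5/9.5 = 0.4737
For M/M/1: W = 1/(μ-λ)
W = 1/(9.5-4.5) = 1/5.00
W = 0.2000 seconds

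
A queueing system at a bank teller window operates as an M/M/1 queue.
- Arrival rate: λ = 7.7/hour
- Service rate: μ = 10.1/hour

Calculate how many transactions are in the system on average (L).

ρ = λ/μ = 7.7/10.1 = 0.7624
For M/M/1: L = λ/(μ-λ)
L = 7.7/(10.1-7.7) = 7.7/2.40
L = 3.2083 transactions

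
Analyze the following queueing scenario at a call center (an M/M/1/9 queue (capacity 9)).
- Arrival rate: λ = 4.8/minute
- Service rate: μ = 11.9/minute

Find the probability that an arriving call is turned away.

ρ = λ/μ = 4.8/11.9 = 0.40336
P₀ = (1-ρ)/(1-ρ^(K+1)) = (1-0.40336)/(1-0.40336^10) = 0.5966/0.9999 = 0.5967
P_K = P₀×ρ^K = 0.59671 × 0.40336^9 = 0.59671 × 0.00028264 = 0.0001687
Blocking probability = 0.01687%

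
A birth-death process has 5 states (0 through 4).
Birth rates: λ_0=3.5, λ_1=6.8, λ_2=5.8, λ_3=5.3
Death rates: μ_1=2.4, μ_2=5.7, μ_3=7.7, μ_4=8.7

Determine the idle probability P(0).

Ratios P(n)/P(0) = (λ₀···λₙ₋₁)/(μ₁···μₙ):
P(1)/P(0) = (3.5)/(2.4) = 1.4583
P(2)/P(0) = (3.5×6.8)/(2.4×5.7) = 1.7398
P(3)/P(0) = (3.5×6.8×5.8)/(2.4×5.7×7.7) = 1.3105
P(4)/P(0) = (3.5×6.8×5.8×5.3)/(2.4×5.7×7.7×8.7) = 0.7983

Normalization: ∑ P(n) = 1
P(0) × (1.0000 + 1.4583 + 1.7398 + 1.3105 + 0.7983) = 1
P(0) × 6.3069 = 1
P(0) = 1/6.3069 = 0.1586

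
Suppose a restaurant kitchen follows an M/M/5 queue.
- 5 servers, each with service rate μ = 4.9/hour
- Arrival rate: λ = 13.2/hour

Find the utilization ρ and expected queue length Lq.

Traffic intensity: ρ = λ/(cμ) = 13.2/(5×4.9) = 0.5388
Since ρ = 0.5388 < 1, system is stable.
Offered load a = λ/μ = cρ = 13.2/4.9 = 2.6939
P₀ = [ Σₙ₌₀^4 aⁿ/n! + a^5/(5!(1-ρ)) ]⁻¹
Σ = a^0/0! + a^1/1! + a^2/2! + a^3/3! + a^4/4! = 1.0000 + 2.6939 + 3.6285 + 3.2582 + 2.1943 = 12.7749
a^5/(5!(1-ρ)) = 141.8696/(120 × 0.46122) = 2.5633
P₀ = 1/(12.7749 + 2.5633) = 0.06520
Lq = P₀·a^5·ρ / (5!(1-ρ)²) = 0.065197 × 141.8696 × 0.53878 / (120 × 0.21273) = 0.1952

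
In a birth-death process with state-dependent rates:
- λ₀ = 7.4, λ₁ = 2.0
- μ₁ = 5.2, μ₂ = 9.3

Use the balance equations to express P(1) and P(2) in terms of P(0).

Balance equations:
State 0: λ₀P₀ = μ₁P₁ → P₁ = (λ₀/μ₁)P₀ = (7.4/5.2)P₀ = 1.4231P₀
State 1: P₂ = (λ₀λ₁)/(μ₁μ₂)P₀ = (7.4×2.0)/(5.2×9.3)P₀ = 0.3060P₀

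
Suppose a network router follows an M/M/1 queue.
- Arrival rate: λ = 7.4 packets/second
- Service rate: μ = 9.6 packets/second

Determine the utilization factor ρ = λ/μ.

Server utilization: ρ = λ/μ
ρ = 7.4/9.6 = 0.7708
The server is busy 77.08% of the time.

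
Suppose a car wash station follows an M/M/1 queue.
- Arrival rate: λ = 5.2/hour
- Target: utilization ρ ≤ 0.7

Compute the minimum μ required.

ρ = λ/μ, so μ = λ/ρ
μ ≥ 5.2/0.7 = 7.4286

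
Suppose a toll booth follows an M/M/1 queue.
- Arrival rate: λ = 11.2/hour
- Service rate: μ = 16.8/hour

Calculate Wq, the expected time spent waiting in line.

First, compute utilization: ρ = λ/μ = 11.2/16.8 = 0.6667
For M/M/1: Wq = λ/(μ(μ-λ))
Wq = 11.2/(16.8 × (16.8-11.2))
Wq = 11.2/(16.8 × 5.60)
Wq = 0.1190 hours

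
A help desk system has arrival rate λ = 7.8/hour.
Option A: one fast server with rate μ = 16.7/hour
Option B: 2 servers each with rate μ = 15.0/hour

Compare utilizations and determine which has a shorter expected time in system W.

Option A: single server μ = 16.7 (M/M/1)
  ρ_A = 7.8/16.7 = 0.4671
  W_A = 1/(μ-λ) = 1/(16.7-7.8) = 1/8.90 = 0.1124

Option B: 2 servers μ = 15.0 (M/M/2)
  ρ_B = λ/(cμ) = 7.8/(2×15.0) = 0.2600
  Offered load a = λ/μ = cρ = 7.8/15.0 = 0.5200
  P₀ = [ Σₙ₌₀^1 aⁿ/n! + a^2/(2!(1-ρ)) ]⁻¹
  Σ = a^0/0! + a^1/1! = 1.0000 + 0.5200 = 1.5200
  a^2/(2!(1-ρ)) = 0.2704/(2 × 0.7400) = 0.1827
  P₀ = 1/(1.5200 + 0.1827) = 0.5873
  Lq = P₀·a^2·ρ / (2!(1-ρ)²) = 0.5873 × 0.2704 × 0.2600 / (2 × 0.5476) = 0.03770
  Wq_B = Lq/λ = 0.03770/7.8 = 0.004833
  W_B = Wq_B + 1/μ = 0.004833 + 0.06667 = 0.07150

Since W_B = 0.07150 < W_A = 0.1124, Option B (multiple servers) has the shorter time in system.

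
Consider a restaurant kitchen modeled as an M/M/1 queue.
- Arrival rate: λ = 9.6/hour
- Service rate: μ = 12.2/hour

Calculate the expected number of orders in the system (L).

ρ = λ/μ = 9.6/12.2 = 0.7869
For M/M/1: L = λ/(μ-λ)
L = 9.6/(12.2-9.6) = 9.6/2.60
L = 3.6923 orders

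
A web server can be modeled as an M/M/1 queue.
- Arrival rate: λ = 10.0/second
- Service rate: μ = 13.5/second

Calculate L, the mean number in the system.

ρ = λ/μ = 10.0/13.5 = 0.7407
For M/M/1: L = λ/(μ-λ)
L = 10.0/(13.5-10.0) = 10.0/3.50
L = 2.8571 requests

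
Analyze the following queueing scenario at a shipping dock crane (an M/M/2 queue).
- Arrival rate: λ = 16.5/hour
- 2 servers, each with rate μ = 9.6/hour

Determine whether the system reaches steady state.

Stability requires ρ = λ/(cμ) < 1
ρ = 16.5/(2 × 9.6) = 16.5/19.20 = 0.8594
Since 0.8594 < 1, the system is STABLE.
The servers are busy 85.94% of the time.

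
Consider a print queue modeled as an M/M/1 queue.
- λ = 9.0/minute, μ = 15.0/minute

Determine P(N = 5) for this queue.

ρ = λ/μ = 9.0/15.0 = 0.6000
P(n) = (1-ρ)ρⁿ
P(5) = (1-0.6000) × 0.6000^5
P(5) = 0.4000 × 0.07776
P(5) = 0.03110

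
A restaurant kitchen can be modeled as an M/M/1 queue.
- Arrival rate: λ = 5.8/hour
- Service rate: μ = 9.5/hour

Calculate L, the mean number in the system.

ρ = λ/μ = 5.8/9.5 = 0.6105
For M/M/1: L = λ/(μ-λ)
L = 5.8/(9.5-5.8) = 5.8/3.70
L = 1.5676 orders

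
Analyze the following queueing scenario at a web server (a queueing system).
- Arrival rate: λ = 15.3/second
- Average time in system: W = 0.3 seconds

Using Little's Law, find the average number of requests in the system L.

Little's Law: L = λW
L = 15.3 × 0.3 = 4.5900 requests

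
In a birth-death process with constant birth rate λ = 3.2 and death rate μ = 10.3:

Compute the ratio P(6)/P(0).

For constant rates: P(n)/P(0) = (λ/μ)^n
P(6)/P(0) = (3.2/10.3)^6 = 0.31068^6 = 0.0008992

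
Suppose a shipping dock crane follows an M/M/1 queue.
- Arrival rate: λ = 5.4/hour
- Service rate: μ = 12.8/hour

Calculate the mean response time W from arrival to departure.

First, compute utilization: ρ = λ/μ = 5.4/12.8 = 0.4219
For M/M/1: W = 1/(μ-λ)
W = 1/(12.8-5.4) = 1/7.40
W = 0.1351 hours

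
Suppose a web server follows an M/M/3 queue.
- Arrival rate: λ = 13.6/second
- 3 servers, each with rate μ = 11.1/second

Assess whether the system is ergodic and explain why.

Stability requires ρ = λ/(cμ) < 1
ρ = 13.6/(3 × 11.1) = 13.6/33.30 = 0.4084
Since 0.4084 < 1, the system is STABLE.
The servers are busy 40.84% of the time.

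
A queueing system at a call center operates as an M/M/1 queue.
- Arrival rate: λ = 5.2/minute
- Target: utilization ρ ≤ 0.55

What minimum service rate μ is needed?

ρ = λ/μ, so μ = λ/ρ
μ ≥ 5.2/0.55 = 9.4545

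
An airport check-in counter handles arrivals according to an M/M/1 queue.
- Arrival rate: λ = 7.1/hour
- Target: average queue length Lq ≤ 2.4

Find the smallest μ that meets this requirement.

For M/M/1: Lq = λ²/(μ(μ-λ))
Need Lq ≤ 2.4, i.e. μ(μ-λ) ≥ λ²/2.4
μ² - 7.1μ - 50.41/2.4 ≥ 0  →  μ² - 7.1μ - 21.00417 ≥ 0
Quadratic formula (positive root): μ = [λ + √(λ² + 4×21.00417)]/2
Discriminant: 50.41 + 4×21.00417 = 134.4267, √134.4267 = 11.5943
μ ≥ (7.1 + 11.5943)/2 = 9.3471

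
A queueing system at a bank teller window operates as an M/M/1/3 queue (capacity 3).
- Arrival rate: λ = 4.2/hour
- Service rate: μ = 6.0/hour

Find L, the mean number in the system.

ρ = λ/μ = 4.2/6.0 = 0.7000
P₀ = (1-ρ)/(1-ρ^(K+1)) = (1-0.7000)/(1-0.7000^4) = 0.3000/0.7599 = 0.3948
P_K = P₀×ρ^K = 0.3948 × 0.7000^3 = 0.3948 × 0.3430 = 0.1354
L = ρ[1 - (K+1)ρ^K + Kρ^(K+1)] / [(1-ρ)(1-ρ^(K+1))]
L = 0.7000 × (1 - 4×0.3430 + 3×0.2401) / ((1 - 0.7000) × (1 - 0.2401)) = 1.0695 transactions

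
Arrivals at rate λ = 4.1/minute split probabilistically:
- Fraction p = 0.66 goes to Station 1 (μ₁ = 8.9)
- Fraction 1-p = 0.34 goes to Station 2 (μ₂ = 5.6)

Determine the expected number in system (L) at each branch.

Effective rates: λ₁ = 4.1×0.66 = 2.706, λ₂ = 4.1×0.34 = 1.394
Station 1: ρ₁ = 2.706/8.9 = 0.30404, L₁ = ρ₁/(1-ρ₁) = 0.30404/(1-0.30404) = 0.4369
Station 2: ρ₂ = 1.394/5.6 = 0.2489, L₂ = ρ₂/(1-ρ₂) = 0.2489/(1-0.2489) = 0.3314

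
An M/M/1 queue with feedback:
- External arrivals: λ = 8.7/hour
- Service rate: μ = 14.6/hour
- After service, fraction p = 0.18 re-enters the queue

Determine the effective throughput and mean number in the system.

Effective arrival rate: λ_eff = λ/(1-p) = 8.7/(1-0.18) = 8.7/0.82 = 10.60976
ρ = λ_eff/μ = 10.60976/14.6 = 0.726696
L = ρ/(1-ρ) = 0.726696/(1-0.726696) = 2.6589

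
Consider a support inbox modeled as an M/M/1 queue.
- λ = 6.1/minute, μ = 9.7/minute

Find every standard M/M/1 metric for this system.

Step 1: ρ = λ/μ = 6.1/9.7 = 0.6289
Step 2: L = λ/(μ-λ) = 6.1/3.60 = 1.6944
Step 3: Lq = λ²/(μ(μ-λ)) = 37.21/(9.7×3.60) = 1.0656
Step 4: W = 1/(μ-λ) = 1/3.60 = 0.277778
Step 5: Wq = λ/(μ(μ-λ)) = 6.1/(9.7×3.60) = 0.1747
Step 6: P(0) = 1-ρ = 0.3711
Verify: L = λW = 6.1×0.277778 = 1.6944 ✔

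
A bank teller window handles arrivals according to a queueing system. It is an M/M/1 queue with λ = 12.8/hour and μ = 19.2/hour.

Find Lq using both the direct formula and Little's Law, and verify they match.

Method 1 (direct): Lq = λ²/(μ(μ-λ)) = 163.84/(19.2 × 6.40) = 1.3333

Method 2 (Little's Law):
W = 1/(μ-λ) = 1/6.40 = 0.15625
Wq = W - 1/μ = 0.15625 - 0.052083 = 0.104167
Lq = λWq = 12.8 × 0.104167 = 1.3333 ✔ (matches Method 1)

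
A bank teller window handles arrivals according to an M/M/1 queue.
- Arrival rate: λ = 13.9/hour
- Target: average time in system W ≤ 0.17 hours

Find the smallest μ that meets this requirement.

For M/M/1: W = 1/(μ-λ)
Need W ≤ 0.17, so 1/(μ-λ) ≤ 0.17
μ - λ ≥ 1/0.17 = 5.8824
μ ≥ 13.9 + 5.8824 = 19.7824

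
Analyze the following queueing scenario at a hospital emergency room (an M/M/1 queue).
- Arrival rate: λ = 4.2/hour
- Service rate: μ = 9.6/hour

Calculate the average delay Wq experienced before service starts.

First, compute utilization: ρ = λ/μ = 4.2/9.6 = 0.4375
For M/M/1: Wq = λ/(μ(μ-λ))
Wq = 4.2/(9.6 × (9.6-4.2))
Wq = 4.2/(9.6 × 5.40)
Wq = 0.08102 hours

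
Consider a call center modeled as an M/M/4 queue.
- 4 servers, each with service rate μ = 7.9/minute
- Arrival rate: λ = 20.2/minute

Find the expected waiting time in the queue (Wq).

Traffic intensity: ρ = λ/(cμ) = 20.2/(4×7.9) = 0.6392
Since ρ = 0.6392 < 1, system is stable.
Offered load a = λ/μ = cρ = 20.2/7.9 = 2.5570
P₀ = [ Σₙ₌₀^3 aⁿ/n! + a^4/(4!(1-ρ)) ]⁻¹
Σ = a^0/0! + a^1/1! + a^2/2! + a^3/3! = 1.00000 + 2.55696 + 3.26903 + 2.78626 = 9.6122
a^4/(4!(1-ρ)) = 42.7462/(24 × 0.36076) = 4.9371
P₀ = 1/(9.6122 + 4.9371) = 0.06873
Lq = P₀·a^4·ρ / (4!(1-ρ)²) = 0.068732 × 42.7462 × 0.63924 / (24 × 0.13015) = 0.6013
Wq = Lq/λ = 0.6013/20.2 = 0.02977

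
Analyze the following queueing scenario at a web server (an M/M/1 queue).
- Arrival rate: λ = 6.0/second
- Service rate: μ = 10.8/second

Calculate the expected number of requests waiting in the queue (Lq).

ρ = λ/μ = 6.0/10.8 = 0.5556
For M/M/1: Lq = λ²/(μ(μ-λ))
Lq = 36.00/(10.8 × 4.80)
Lq = 0.6944 requests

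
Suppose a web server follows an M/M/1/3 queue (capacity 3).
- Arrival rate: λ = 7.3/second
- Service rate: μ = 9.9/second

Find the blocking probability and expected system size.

ρ = λ/μ = 7.3/9.9 = 0.73737
P₀ = (1-ρ)/(1-ρ^(K+1)) = (1-0.73737)/(1-0.73737^4) = 0.26263/0.70437 = 0.3729
P_K = P₀×ρ^K = 0.3729 × 0.73737^3 = 0.3729 × 0.4009 = 0.1495
Blocking probability P_3 = 0.1495 (14.95%)
L = ρ[1 - (K+1)ρ^K + Kρ^(K+1)] / [(1-ρ)(1-ρ^(K+1))]
L = 0.73737 × (1 - 4×0.4009 + 3×0.2956) / ((1 - 0.73737) × (1 - 0.2956)) = 1.1288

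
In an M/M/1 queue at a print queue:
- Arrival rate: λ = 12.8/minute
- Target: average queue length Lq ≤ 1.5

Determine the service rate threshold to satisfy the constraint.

For M/M/1: Lq = λ²/(μ(μ-λ))
Need Lq ≤ 1.5, i.e. μ(μ-λ) ≥ λ²/1.5
μ² - 12.8μ - 163.84/1.5 ≥ 0  →  μ² - 12.8μ - 109.22667 ≥ 0
Quadratic formula (positive root): μ = [λ + √(λ² + 4×109.22667)]/2
Discriminant: 163.84 + 4×109.22667 = 600.7467, √600.7467 = 24.5101
μ ≥ (12.8 + 24.5101)/2 = 18.6551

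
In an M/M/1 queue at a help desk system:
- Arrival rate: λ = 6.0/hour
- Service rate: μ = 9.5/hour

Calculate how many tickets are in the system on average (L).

ρ = λ/μ = 6.0/9.5 = 0.6316
For M/M/1: L = λ/(μ-λ)
L = 6.0/(9.5-6.0) = 6.0/3.50
L = 1.7143 tickets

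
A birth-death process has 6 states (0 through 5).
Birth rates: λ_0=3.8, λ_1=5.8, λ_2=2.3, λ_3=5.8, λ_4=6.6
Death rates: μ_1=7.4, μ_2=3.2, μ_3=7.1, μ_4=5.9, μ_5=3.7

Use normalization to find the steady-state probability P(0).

Ratios P(n)/P(0) = (λ₀···λₙ₋₁)/(μ₁···μₙ):
P(1)/P(0) = (3.8)/(7.4) = 0.51351
P(2)/P(0) = (3.8×5.8)/(7.4×3.2) = 0.93074
P(3)/P(0) = (3.8×5.8×2.3)/(7.4×3.2×7.1) = 0.30151
P(4)/P(0) = (3.8×5.8×2.3×5.8)/(7.4×3.2×7.1×5.9) = 0.29640
P(5)/P(0) = (3.8×5.8×2.3×5.8×6.6)/(7.4×3.2×7.1×5.9×3.7) = 0.52871

Normalization: ∑ P(n) = 1
P(0) × (1.0000 + 0.51351 + 0.93074 + 0.30151 + 0.29640 + 0.52871) = 1
P(0) × 3.5709 = 1
P(0) = 1/3.5709 = 0.2800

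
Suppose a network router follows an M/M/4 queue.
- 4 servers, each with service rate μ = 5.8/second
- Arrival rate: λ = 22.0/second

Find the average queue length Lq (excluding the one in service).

Traffic intensity: ρ = λ/(cμ) = 22.0/(4×5.8) = 0.9483
Since ρ = 0.9483 < 1, system is stable.
Offered load a = λ/μ = cρ = 22.0/5.8 = 3.7931
P₀ = [ Σₙ₌₀^3 aⁿ/n! + a^4/(4!(1-ρ)) ]⁻¹
Σ = a^0/0! + a^1/1! + a^2/2! + a^3/3! = 1.000000 + 3.793103 + 7.193817 + 9.095631 = 21.0826
a^4/(4!(1-ρ)) = 207.0040/(24 × 0.05172414) = 166.7532
P₀ = 1/(21.0826 + 166.7532) = 0.005324
Lq = P₀·a^4·ρ / (4!(1-ρ)²) = 0.0053238 × 207.0040 × 0.94828 / (24 × 0.0026754) = 16.2756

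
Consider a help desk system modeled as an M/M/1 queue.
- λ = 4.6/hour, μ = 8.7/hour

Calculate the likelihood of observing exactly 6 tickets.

ρ = λ/μ = 4.6/8.7 = 0.52874
P(n) = (1-ρ)ρⁿ
P(6) = (1-0.52874) × 0.52874^6
P(6) = 0.4713 × 0.02185
P(6) = 0.01030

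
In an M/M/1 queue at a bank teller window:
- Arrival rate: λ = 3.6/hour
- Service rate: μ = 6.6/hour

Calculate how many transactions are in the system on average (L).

ρ = λ/μ = 3.6/6.6 = 0.5455
For M/M/1: L = λ/(μ-λ)
L = 3.6/(6.6-3.6) = 3.6/3.00
L = 1.2000 transactions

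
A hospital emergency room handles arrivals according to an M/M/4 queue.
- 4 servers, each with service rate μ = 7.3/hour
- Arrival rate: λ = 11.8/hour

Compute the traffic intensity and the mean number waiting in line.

Traffic intensity: ρ = λ/(cμ) = 11.8/(4×7.3) = 0.4041
Since ρ = 0.4041 < 1, system is stable.
Offered load a = λ/μ = cρ = 11.8/7.3 = 1.6164
P₀ = [ Σₙ₌₀^3 aⁿ/n! + a^4/(4!(1-ρ)) ]⁻¹
Σ = a^0/0! + a^1/1! + a^2/2! + a^3/3! = 1.00000 + 1.61644 + 1.30644 + 0.703925 = 4.6268
a^4/(4!(1-ρ)) = 6.8271/(24 × 0.5959) = 0.4774
P₀ = 1/(4.6268 + 0.4774) = 0.1959
Lq = P₀·a^4·ρ / (4!(1-ρ)²) = 0.19592 × 6.8271 × 0.40411 / (24 × 0.35509) = 0.06343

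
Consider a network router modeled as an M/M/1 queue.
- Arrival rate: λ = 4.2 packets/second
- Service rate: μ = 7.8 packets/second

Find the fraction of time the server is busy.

Server utilization: ρ = λ/μ
ρ = 4.2/7.8 = 0.5385
The server is busy 53.85% of the time.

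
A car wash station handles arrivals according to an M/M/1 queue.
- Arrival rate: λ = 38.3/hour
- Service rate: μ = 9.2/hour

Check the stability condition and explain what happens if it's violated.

Stability requires ρ = λ/(cμ) < 1
ρ = 38.3/(1 × 9.2) = 38.3/9.20 = 4.1630
Since 4.1630 ≥ 1, the system is UNSTABLE.
Queue grows without bound. Need μ > λ = 38.3.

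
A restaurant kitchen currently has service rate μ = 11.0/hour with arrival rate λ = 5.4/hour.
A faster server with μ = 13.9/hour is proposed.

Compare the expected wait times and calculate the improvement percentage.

System 1: ρ₁ = 5.4/11.0 = 0.4909, W₁ = 1/(11.0-5.4) = 0.17857
System 2: ρ₂ = 5.4/13.9 = 0.3885, W₂ = 1/(13.9-5.4) = 0.11765
Improvement: (W₁-W₂)/W₁ = (0.17857-0.11765)/0.17857 = 34.12%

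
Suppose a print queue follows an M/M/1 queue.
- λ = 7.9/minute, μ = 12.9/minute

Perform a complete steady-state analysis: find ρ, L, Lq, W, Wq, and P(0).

Step 1: ρ = λ/μ = 7.9/12.9 = 0.6124
Step 2: L = λ/(μ-λ) = 7.9/5.00 = 1.5800
Step 3: Lq = λ²/(μ(μ-λ)) = 62.41/(12.9×5.00) = 0.9676
Step 4: W = 1/(μ-λ) = 1/5.00 = 0.2000
Step 5: Wq = λ/(μ(μ-λ)) = 7.9/(12.9×5.00) = 0.1225
Step 6: P(0) = 1-ρ = 0.3876
Verify: L = λW = 7.9×0.2000 = 1.5800 ✔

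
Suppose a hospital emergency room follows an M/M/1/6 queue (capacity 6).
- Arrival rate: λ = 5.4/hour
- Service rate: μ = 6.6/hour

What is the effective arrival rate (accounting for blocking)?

ρ = λ/μ = 5.4/6.6 = 0.81818
P₀ = (1-ρ)/(1-ρ^(K+1)) = (1-0.81818)/(1-0.81818^7) = 0.18182/0.75456 = 0.2410
P_K = P₀×ρ^K = 0.24096 × 0.81818^6 = 0.24096 × 0.29998 = 0.07228
λ_eff = λ(1-P_K) = 5.4 × (1 - 0.07228) = 5.4 × 0.92772 = 5.0097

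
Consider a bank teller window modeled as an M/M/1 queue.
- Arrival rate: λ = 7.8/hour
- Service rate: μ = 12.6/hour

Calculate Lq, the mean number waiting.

ρ = λ/μ = 7.8/12.6 = 0.6190
For M/M/1: Lq = λ²/(μ(μ-λ))
Lq = 60.84/(12.6 × 4.80)
Lq = 1.0060 transactions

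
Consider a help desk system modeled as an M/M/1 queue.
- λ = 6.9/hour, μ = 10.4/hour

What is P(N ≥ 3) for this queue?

ρ = λ/μ = 6.9/10.4 = 0.66346
P(N ≥ n) = ρⁿ
P(N ≥ 3) = 0.66346^3
P(N ≥ 3) = 0.2920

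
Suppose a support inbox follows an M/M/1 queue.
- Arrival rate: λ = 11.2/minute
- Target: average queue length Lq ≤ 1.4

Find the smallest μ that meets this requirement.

For M/M/1: Lq = λ²/(μ(μ-λ))
Need Lq ≤ 1.4, i.e. μ(μ-λ) ≥ λ²/1.4
μ² - 11.2μ - 125.44/1.4 ≥ 0  →  μ² - 11.2μ - 89.6000 ≥ 0
Quadratic formula (positive root): μ = [λ + √(λ² + 4×89.6000)]/2
Discriminant: 125.44 + 4×89.6000 = 483.8400, √483.8400 = 21.9964
μ ≥ (11.2 + 21.9964)/2 = 16.5982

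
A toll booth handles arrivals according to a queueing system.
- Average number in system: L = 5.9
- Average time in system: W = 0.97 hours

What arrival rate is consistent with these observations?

Little's Law: L = λW, so λ = L/W
λ = 5.9/0.97 = 6.0825 vehicles/hour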